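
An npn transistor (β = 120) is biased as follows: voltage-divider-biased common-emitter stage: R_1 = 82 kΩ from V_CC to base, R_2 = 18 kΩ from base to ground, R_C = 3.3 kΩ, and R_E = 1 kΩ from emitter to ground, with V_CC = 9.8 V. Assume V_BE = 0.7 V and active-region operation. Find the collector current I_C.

I_C ≈ 0.94 mA

Thevenize the base divider: V_Th = V_CC·R_2/(R_1+R_2) = 9.8×18/100 = 1.76 V, R_Th = R_1‖R_2 = 14.8 kΩ.
Base-emitter loop: V_Th = I_B·R_Th + V_BE + (β+1)I_B·R_E, so I_B = (1.76 − 0.7) / (14.8 + 121×1) = 0.00784 mA.
I_C = β·I_B = 120×0.00784 = 0.94 mA, and I_E = (β+1)I_B = 0.948 mA.
V_CE = V_CC − I_C·R_C − I_E·R_E = 9.8 − 0.94×3.3 − 0.948×1 = 5.75 V.
V_CE = 5.75 V > 0.2 V confirms active-region operation.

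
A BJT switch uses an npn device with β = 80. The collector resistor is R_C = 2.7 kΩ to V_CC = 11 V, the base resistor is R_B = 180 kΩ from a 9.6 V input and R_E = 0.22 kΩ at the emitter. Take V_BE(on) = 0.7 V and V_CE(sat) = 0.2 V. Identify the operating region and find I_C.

Assume active. Base-emitter loop: I_B = (V_BB − V_BE)/(R_B + (β+1)R_E) = (9.6 − 0.7)/(180 + 81×0.22) = 0.045 mA.
I_C = β·I_B = 80×0.045 = 3.6 mA.
V_CE = V_CC − I_C·R_C − I_E·R_E = 11 − 3.6×2.7 − 3.64×0.22 = 0.48 V > V_CE(sat), so the active-region assumption holds.

active; I_C ≈ 3.6 mA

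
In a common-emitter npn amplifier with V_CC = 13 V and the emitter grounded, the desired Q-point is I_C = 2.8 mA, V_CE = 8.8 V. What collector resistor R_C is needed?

R_C ≈ 1.5 kΩ

Collector loop: V_CC = I_C·R_C + V_CE.
R_C = (V_CC − V_CE)/I_C = (13 − 8.8)/2.8 = 1.5 kΩ.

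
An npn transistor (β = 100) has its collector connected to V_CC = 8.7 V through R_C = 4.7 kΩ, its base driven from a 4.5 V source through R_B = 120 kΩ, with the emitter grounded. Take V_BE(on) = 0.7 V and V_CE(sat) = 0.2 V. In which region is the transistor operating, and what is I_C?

Assume active: I_B = (4.5 − 0.7)/120 = 0.0317 mA, giving I_C = β·I_B = 3.17 mA.
But then V_CE = 8.7 − 3.17×4.7 = -6.18 V < V_CE(sat) = 0.2 V — impossible in the active region.
So the transistor is saturated. With V_CE = 0.2 V, I_C = (V_CC − 0.2)/R_C = 8.5/4.7 = 1.81 mA.
Check: β·I_B = 3.17 mA > I_C = 1.81 mA, confirming saturation.

saturation; I_C ≈ 1.8 mA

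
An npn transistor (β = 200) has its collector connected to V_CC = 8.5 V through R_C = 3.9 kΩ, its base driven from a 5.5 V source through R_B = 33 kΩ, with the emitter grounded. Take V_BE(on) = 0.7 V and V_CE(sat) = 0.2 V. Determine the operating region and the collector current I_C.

saturation; I_C ≈ 2.1 mA

Assume active: I_B = (5.5 − 0.7)/33 = 0.145 mA, giving I_C = β·I_B = 29.1 mA.
But then V_CE = 8.5 − 29.1×3.9 = -105 V < V_CE(sat) = 0.2 V — impossible in the active region.
So the transistor is saturated. With V_CE = 0.2 V, I_C = (V_CC − 0.2)/R_C = 8.3/3.9 = 2.13 mA.
Check: β·I_B = 29.1 mA > I_C = 2.13 mA, confirming saturation.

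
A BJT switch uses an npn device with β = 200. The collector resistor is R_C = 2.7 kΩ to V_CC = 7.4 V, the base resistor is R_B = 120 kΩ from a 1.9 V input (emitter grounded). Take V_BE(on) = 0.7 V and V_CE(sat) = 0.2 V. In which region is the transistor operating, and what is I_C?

active; I_C ≈ 2 mA

Assume active. Base-emitter loop: I_B = (V_BB − V_BE)/R_B = (1.9 − 0.7)/120 = 0.01 mA.
I_C = β·I_B = 200×0.01 = 2 mA.
V_CE = V_CC − I_C·R_C = 7.4 − 2×2.7 = 2 V > V_CE(sat), so the active-region assumption holds.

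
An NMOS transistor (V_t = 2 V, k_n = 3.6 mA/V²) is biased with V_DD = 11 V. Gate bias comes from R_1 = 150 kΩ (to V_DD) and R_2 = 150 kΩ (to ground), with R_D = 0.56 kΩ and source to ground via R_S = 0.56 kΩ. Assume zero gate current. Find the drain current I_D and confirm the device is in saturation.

V_G = V_DD·R_2/(R_1+R_2) = 11×150/300 = 5.5 V.
Assume saturation: I_D = (k_n/2)(V_GS − V_t)² with V_GS = V_G − I_D·R_S = 5.5 − 0.56·I_D.
Substituting gives 0.564·I_D² − 8.06·I_D + 22.1 = 0, with roots I_D = 3.69 or 10.6 mA.
The root I_D = 10.6 mA gives V_GS = -0.424 V ≤ V_t, so take I_D = 3.69 mA.
Then V_GS = 3.43 V and V_DS = V_DD − I_D(R_D+R_S) = 11 − 3.69×1.12 = 6.86 V.
Saturation requires V_DS ≥ V_GS − V_t = 1.43 V; 6.86 ≥ 1.43 ✓.

I_D ≈ 3.7 mA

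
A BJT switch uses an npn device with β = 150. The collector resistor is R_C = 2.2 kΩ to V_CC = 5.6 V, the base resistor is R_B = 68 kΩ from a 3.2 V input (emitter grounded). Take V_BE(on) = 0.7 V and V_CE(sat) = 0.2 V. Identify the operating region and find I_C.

saturation; I_C ≈ 2.5 mA

Assume active: I_B = (3.2 − 0.7)/68 = 0.0368 mA, giving I_C = β·I_B = 5.51 mA.
But then V_CE = 5.6 − 5.51×2.2 = -6.53 V < V_CE(sat) = 0.2 V — impossible in the active region.
So the transistor is saturated. With V_CE = 0.2 V, I_C = (V_CC − 0.2)/R_C = 5.4/2.2 = 2.45 mA.
Check: β·I_B = 5.51 mA > I_C = 2.45 mA, confirming saturation.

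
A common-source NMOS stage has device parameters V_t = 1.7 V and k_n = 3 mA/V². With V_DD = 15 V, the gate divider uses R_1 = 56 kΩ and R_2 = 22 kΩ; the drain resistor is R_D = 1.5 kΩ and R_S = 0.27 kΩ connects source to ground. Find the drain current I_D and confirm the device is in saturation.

I_D ≈ 3.6 mA

V_G = V_DD·R_2/(R_1+R_2) = 15×22/78 = 4.23 V.
Assume saturation: I_D = (k_n/2)(V_GS − V_t)² with V_GS = V_G − I_D·R_S = 4.23 − 0.27·I_D.
Substituting gives 0.109·I_D² − 3.05·I_D + 9.61 = 0, with roots I_D = 3.62 or 24.3 mA.
The root I_D = 24.3 mA gives V_GS = -2.32 V ≤ V_t, so take I_D = 3.62 mA.
Then V_GS = 3.25 V and V_DS = V_DD − I_D(R_D+R_S) = 15 − 3.62×1.77 = 8.59 V.
Saturation requires V_DS ≥ V_GS − V_t = 1.55 V; 8.59 ≥ 1.55 ✓.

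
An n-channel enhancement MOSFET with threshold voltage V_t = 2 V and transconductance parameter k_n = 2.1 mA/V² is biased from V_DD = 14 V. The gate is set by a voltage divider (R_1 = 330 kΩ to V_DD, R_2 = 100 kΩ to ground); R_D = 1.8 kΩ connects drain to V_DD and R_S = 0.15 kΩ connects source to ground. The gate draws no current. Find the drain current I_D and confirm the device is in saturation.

I_D ≈ 1.2 mA

V_G = V_DD·R_2/(R_1+R_2) = 14×100/430 = 3.26 V.
Assume saturation: I_D = (k_n/2)(V_GS − V_t)² with V_GS = V_G − I_D·R_S = 3.26 − 0.15·I_D.
Substituting gives 0.0236·I_D² − 1.4·I_D + 1.66 = 0, with roots I_D = 1.21 or 57.9 mA.
The root I_D = 57.9 mA gives V_GS = -5.42 V ≤ V_t, so take I_D = 1.21 mA.
Then V_GS = 3.07 V and V_DS = V_DD − I_D(R_D+R_S) = 14 − 1.21×1.95 = 11.6 V.
Saturation requires V_DS ≥ V_GS − V_t = 1.07 V; 11.6 ≥ 1.07 ✓.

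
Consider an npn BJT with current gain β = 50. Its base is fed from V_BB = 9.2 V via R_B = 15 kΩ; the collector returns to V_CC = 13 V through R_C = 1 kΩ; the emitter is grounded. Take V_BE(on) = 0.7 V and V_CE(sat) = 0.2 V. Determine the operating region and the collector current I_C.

Assume active: I_B = (9.2 − 0.7)/15 = 0.567 mA, giving I_C = β·I_B = 28.3 mA.
But then V_CE = 13 − 28.3×1 = -15.3 V < V_CE(sat) = 0.2 V — impossible in the active region.
So the transistor is saturated. With V_CE = 0.2 V, I_C = (V_CC − 0.2)/R_C = 12.8/1 = 12.8 mA.
Check: β·I_B = 28.3 mA > I_C = 12.8 mA, confirming saturation.

saturation; I_C ≈ 13 mA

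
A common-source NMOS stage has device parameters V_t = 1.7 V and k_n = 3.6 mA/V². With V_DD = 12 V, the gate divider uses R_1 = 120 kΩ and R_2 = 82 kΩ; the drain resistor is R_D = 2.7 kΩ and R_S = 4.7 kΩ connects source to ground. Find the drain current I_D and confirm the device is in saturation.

I_D ≈ 0.56 mA

V_G = V_DD·R_2/(R_1+R_2) = 12×82/202 = 4.87 V.
Assume saturation: I_D = (k_n/2)(V_GS − V_t)² with V_GS = V_G − I_D·R_S = 4.87 − 4.7·I_D.
Substituting gives 39.8·I_D² − 54.7·I_D + 18.1 = 0, with roots I_D = 0.556 or 0.818 mA.
The root I_D = 0.818 mA gives V_GS = 1.03 V ≤ V_t, so take I_D = 0.556 mA.
Then V_GS = 2.26 V and V_DS = V_DD − I_D(R_D+R_S) = 12 − 0.556×7.4 = 7.88 V.
Saturation requires V_DS ≥ V_GS − V_t = 0.556 V; 7.88 ≥ 0.556 ✓.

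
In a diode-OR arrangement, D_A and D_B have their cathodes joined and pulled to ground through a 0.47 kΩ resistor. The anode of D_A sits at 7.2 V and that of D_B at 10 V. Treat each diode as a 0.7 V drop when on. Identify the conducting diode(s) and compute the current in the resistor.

Assume both conduct. Then node N would need to be at both 7.2−0.7 = 6.5 V and 10−0.7 = 9.3 V, which is impossible.
Assume only D_B conducts: V_N = 10 − 0.7 = 9.3 V, so I_R = 9.3/0.47 = 19.8 mA.
Check D_A: its anode-to-cathode voltage is 7.2 − 9.3 = -2.1 V < 0.7 V, so it is off. The assumption is consistent.

Only D_B conducts; I_R ≈ 20 mA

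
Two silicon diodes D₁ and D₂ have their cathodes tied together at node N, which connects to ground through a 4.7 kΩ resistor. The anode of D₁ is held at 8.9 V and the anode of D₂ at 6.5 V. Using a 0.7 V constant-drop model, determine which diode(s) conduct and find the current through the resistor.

Only D₁ conducts; I_R ≈ 1.7 mA

Assume both conduct. Then node N would need to be at both 8.9−0.7 = 8.2 V and 6.5−0.7 = 5.8 V, which is impossible.
Assume only D₁ conducts: V_N = 8.9 − 0.7 = 8.2 V, so I_R = 8.2/4.7 = 1.74 mA.
Check D₂: its anode-to-cathode voltage is 6.5 − 8.2 = -1.7 V < 0.7 V, so it is off. The assumption is consistent.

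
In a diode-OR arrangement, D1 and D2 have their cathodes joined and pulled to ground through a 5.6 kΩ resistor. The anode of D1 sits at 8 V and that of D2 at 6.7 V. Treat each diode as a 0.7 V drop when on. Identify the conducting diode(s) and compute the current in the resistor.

Only D1 conducts; I_R ≈ 1.3 mA

Assume both conduct. Then node N would need to be at both 8−0.7 = 7.3 V and 6.7−0.7 = 6 V, which is impossible.
Assume only D1 conducts: V_N = 8 − 0.7 = 7.3 V, so I_R = 7.3/5.6 = 1.3 mA.
Check D2: its anode-to-cathode voltage is 6.7 − 7.3 = -0.6 V < 0.7 V, so it is off. The assumption is consistent.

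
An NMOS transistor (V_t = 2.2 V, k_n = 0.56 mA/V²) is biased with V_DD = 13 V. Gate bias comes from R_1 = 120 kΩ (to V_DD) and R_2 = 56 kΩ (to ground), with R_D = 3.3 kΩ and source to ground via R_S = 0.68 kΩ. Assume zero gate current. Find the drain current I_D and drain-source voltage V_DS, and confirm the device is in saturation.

V_G = V_DD·R_2/(R_1+R_2) = 13×56/176 = 4.14 V.
Assume saturation: I_D = (k_n/2)(V_GS − V_t)² with V_GS = V_G − I_D·R_S = 4.14 − 0.68·I_D.
Substituting gives 0.129·I_D² − 1.74·I_D + 1.05 = 0, with roots I_D = 0.634 or 12.8 mA.
The root I_D = 12.8 mA gives V_GS = -4.56 V ≤ V_t, so take I_D = 0.634 mA.
Then V_GS = 3.71 V and V_DS = V_DD − I_D(R_D+R_S) = 13 − 0.634×3.98 = 10.5 V.
Saturation requires V_DS ≥ V_GS − V_t = 1.51 V; 10.5 ≥ 1.51 ✓.

I_D ≈ 0.63 mA, V_DS ≈ 10 V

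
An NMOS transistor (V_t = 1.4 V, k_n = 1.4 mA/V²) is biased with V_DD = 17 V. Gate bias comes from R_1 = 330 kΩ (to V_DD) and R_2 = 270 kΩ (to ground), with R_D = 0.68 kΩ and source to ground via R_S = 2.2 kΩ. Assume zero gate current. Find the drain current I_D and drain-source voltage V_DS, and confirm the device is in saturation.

I_D ≈ 2.1 mA, V_DS ≈ 11 V

V_G = V_DD·R_2/(R_1+R_2) = 17×270/600 = 7.65 V.
Assume saturation: I_D = (k_n/2)(V_GS − V_t)² with V_GS = V_G − I_D·R_S = 7.65 − 2.2·I_D.
Substituting gives 3.39·I_D² − 20.2·I_D + 27.3 = 0, with roots I_D = 2.06 or 3.92 mA.
The root I_D = 3.92 mA gives V_GS = -0.965 V ≤ V_t, so take I_D = 2.06 mA.
Then V_GS = 3.12 V and V_DS = V_DD − I_D(R_D+R_S) = 17 − 2.06×2.88 = 11.1 V.
Saturation requires V_DS ≥ V_GS − V_t = 1.72 V; 11.1 ≥ 1.72 ✓.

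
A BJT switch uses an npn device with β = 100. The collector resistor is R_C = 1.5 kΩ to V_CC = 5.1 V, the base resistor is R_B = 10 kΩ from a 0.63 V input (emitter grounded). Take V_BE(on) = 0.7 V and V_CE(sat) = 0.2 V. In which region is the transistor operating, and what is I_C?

cutoff; I_C ≈ 0

V_BB = 0.63 V ≤ V_BE(on) = 0.7 V, so the base-emitter junction is not forward biased.
The transistor is in cutoff: I_B = I_C = 0.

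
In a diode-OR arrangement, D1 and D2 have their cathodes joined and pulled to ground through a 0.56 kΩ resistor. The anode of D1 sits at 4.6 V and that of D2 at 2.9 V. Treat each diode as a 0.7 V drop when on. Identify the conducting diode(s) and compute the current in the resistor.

Assume both conduct. Then node N would need to be at both 4.6−0.7 = 3.9 V and 2.9−0.7 = 2.2 V, which is impossible.
Assume only D1 conducts: V_N = 4.6 − 0.7 = 3.9 V, so I_R = 3.9/0.56 = 6.96 mA.
Check D2: its anode-to-cathode voltage is 2.9 − 3.9 = -1 V < 0.7 V, so it is off. The assumption is consistent.

Only D1 conducts; I_R ≈ 7 mA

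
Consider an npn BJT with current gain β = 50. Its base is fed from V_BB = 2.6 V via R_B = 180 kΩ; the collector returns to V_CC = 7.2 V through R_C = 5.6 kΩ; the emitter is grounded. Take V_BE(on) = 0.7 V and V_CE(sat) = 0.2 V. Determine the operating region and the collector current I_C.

active; I_C ≈ 0.53 mA

Assume active. Base-emitter loop: I_B = (V_BB − V_BE)/R_B = (2.6 − 0.7)/180 = 0.0106 mA.
I_C = β·I_B = 50×0.0106 = 0.528 mA.
V_CE = V_CC − I_C·R_C = 7.2 − 0.528×5.6 = 4.24 V > V_CE(sat), so the active-region assumption holds.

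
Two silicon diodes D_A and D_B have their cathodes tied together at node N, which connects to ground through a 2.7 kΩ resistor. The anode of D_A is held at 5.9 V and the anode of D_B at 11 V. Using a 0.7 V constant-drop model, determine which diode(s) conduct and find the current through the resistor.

Assume both conduct. Then node N would need to be at both 5.9−0.7 = 5.2 V and 11−0.7 = 10.3 V, which is impossible.
Assume only D_B conducts: V_N = 11 − 0.7 = 10.3 V, so I_R = 10.3/2.7 = 3.81 mA.
Check D_A: its anode-to-cathode voltage is 5.9 − 10.3 = -4.4 V < 0.7 V, so it is off. The assumption is consistent.

Only D_B conducts; I_R ≈ 3.8 mA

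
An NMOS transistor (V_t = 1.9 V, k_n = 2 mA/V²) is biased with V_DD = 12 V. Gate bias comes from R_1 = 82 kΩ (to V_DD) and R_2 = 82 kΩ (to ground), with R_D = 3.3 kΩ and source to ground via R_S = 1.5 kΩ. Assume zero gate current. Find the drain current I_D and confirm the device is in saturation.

I_D ≈ 1.8 mA

V_G = V_DD·R_2/(R_1+R_2) = 12×82/164 = 6 V.
Assume saturation: I_D = (k_n/2)(V_GS − V_t)² with V_GS = V_G − I_D·R_S = 6 − 1.5·I_D.
Substituting gives 2.25·I_D² − 13.3·I_D + 16.8 = 0, with roots I_D = 1.83 or 4.08 mA.
The root I_D = 4.08 mA gives V_GS = -0.12 V ≤ V_t, so take I_D = 1.83 mA.
Then V_GS = 3.25 V and V_DS = V_DD − I_D(R_D+R_S) = 12 − 1.83×4.8 = 3.21 V.
Saturation requires V_DS ≥ V_GS − V_t = 1.35 V; 3.21 ≥ 1.35 ✓.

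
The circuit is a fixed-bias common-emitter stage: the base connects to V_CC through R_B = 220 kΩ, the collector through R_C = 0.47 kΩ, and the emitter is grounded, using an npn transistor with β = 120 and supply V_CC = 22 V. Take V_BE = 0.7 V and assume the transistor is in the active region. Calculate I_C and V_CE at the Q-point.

Base loop: V_CC = I_B·R_B + V_BE, so I_B = (22 − 0.7)/220 kΩ = 0.0968 mA.
In the active region I_C = β·I_B = 120 × 0.0968 = 11.6 mA.
Collector loop: V_CE = V_CC − I_C·R_C = 22 − 11.6×0.47 = 16.5 V.
Since V_CE = 16.5 V > V_CE(sat) ≈ 0.2 V, the transistor is in the active region as assumed.

I_C ≈ 12 mA, V_CE ≈ 17 V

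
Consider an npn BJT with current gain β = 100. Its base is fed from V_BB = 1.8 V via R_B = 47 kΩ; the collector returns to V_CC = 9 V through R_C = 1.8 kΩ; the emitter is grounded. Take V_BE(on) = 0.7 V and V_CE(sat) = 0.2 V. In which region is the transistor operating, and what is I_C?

Assume active. Base-emitter loop: I_B = (V_BB − V_BE)/R_B = (1.8 − 0.7)/47 = 0.0234 mA.
I_C = β·I_B = 100×0.0234 = 2.34 mA.
V_CE = V_CC − I_C·R_C = 9 − 2.34×1.8 = 4.79 V > V_CE(sat), so the active-region assumption holds.

active; I_C ≈ 2.3 mA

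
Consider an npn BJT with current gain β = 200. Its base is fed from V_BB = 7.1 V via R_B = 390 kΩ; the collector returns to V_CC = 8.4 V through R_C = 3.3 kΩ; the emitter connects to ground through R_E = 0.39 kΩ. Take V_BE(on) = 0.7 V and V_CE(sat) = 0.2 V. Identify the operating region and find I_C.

saturation; I_C ≈ 2.2 mA

Assume active: I_B = (7.1 − 0.7)/(390 + 201×0.39) = 0.0137 mA, I_C = β·I_B = 2.73 mA.
Then V_CE = 8.4 − 2.73×3.3 − 2.75×0.39 = -1.69 V < 0.2 V — the active assumption fails.
Re-solve with V_CE = 0.2 V. KCL at the emitter: V_E/R_E = (V_BB−0.7−V_E)/R_B + (V_CC−0.2−V_E)/R_C, giving V_E = 0.872 V.
I_C = (V_CC − 0.2 − V_E)/R_C = (8.2 − 0.872)/3.3 = 2.22 mA.
Check: I_B = (6.4 − 0.872)/390 = 0.0142 mA, and β·I_B = 2.84 mA > I_C, confirming saturation.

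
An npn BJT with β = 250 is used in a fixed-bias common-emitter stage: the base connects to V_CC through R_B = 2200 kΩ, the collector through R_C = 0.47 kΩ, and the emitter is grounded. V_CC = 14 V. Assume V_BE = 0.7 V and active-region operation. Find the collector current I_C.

I_C ≈ 1.5 mA

Base loop: V_CC = I_B·R_B + V_BE, so I_B = (14 − 0.7)/2200 kΩ = 0.00605 mA.
In the active region I_C = β·I_B = 250 × 0.00605 = 1.51 mA.
Collector loop: V_CE = V_CC − I_C·R_C = 14 − 1.51×0.47 = 13.3 V.
Since V_CE = 13.3 V > V_CE(sat) ≈ 0.2 V, the transistor is in the active region as assumed.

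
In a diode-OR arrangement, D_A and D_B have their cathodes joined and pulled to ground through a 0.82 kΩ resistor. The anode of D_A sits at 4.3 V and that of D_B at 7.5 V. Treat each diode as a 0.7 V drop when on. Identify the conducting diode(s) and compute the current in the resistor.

Only D_B conducts; I_R ≈ 8.3 mA

Assume both conduct. Then node N would need to be at both 4.3−0.7 = 3.6 V and 7.5−0.7 = 6.8 V, which is impossible.
Assume only D_B conducts: V_N = 7.5 − 0.7 = 6.8 V, so I_R = 6.8/0.82 = 8.29 mA.
Check D_A: its anode-to-cathode voltage is 4.3 − 6.8 = -2.5 V < 0.7 V, so it is off. The assumption is consistent.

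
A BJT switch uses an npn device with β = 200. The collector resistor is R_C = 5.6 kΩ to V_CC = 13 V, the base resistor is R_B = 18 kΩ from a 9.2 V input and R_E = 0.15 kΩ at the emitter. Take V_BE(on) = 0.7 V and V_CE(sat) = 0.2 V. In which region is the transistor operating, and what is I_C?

saturation; I_C ≈ 2.2 mA

Assume active: I_B = (9.2 − 0.7)/(18 + 201×0.15) = 0.177 mA, I_C = β·I_B = 35.3 mA.
Then V_CE = 13 − 35.3×5.6 − 35.5×0.15 = -190 V < 0.2 V — the active assumption fails.
Re-solve with V_CE = 0.2 V. KCL at the emitter: V_E/R_E = (V_BB−0.7−V_E)/R_B + (V_CC−0.2−V_E)/R_C, giving V_E = 0.4 V.
I_C = (V_CC − 0.2 − V_E)/R_C = (12.8 − 0.4)/5.6 = 2.21 mA.
Check: I_B = (8.5 − 0.4)/18 = 0.45 mA, and β·I_B = 90 mA > I_C, confirming saturation.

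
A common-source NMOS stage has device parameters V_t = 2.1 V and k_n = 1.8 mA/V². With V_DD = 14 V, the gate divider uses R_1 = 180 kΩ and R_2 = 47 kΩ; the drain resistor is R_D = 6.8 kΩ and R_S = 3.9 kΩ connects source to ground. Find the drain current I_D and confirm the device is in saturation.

V_G = V_DD·R_2/(R_1+R_2) = 14×47/227 = 2.9 V.
Assume saturation: I_D = (k_n/2)(V_GS − V_t)² with V_GS = V_G − I_D·R_S = 2.9 − 3.9·I_D.
Substituting gives 13.7·I_D² − 6.61·I_D + 0.574 = 0, with roots I_D = 0.114 or 0.369 mA.
The root I_D = 0.369 mA gives V_GS = 1.46 V ≤ V_t, so take I_D = 0.114 mA.
Then V_GS = 2.46 V and V_DS = V_DD − I_D(R_D+R_S) = 14 − 0.114×10.7 = 12.8 V.
Saturation requires V_DS ≥ V_GS − V_t = 0.355 V; 12.8 ≥ 0.355 ✓.

I_D ≈ 0.11 mA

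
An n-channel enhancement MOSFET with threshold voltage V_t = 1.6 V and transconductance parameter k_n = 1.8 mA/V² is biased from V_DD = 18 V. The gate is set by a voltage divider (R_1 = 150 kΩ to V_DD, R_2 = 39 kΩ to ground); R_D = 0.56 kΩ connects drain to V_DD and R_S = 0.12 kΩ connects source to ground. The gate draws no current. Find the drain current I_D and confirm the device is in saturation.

I_D ≈ 2.8 mA

V_G = V_DD·R_2/(R_1+R_2) = 18×39/189 = 3.71 V.
Assume saturation: I_D = (k_n/2)(V_GS − V_t)² with V_GS = V_G − I_D·R_S = 3.71 − 0.12·I_D.
Substituting gives 0.013·I_D² − 1.46·I_D + 4.02 = 0, with roots I_D = 2.83 or 110 mA.
The root I_D = 110 mA gives V_GS = -9.43 V ≤ V_t, so take I_D = 2.83 mA.
Then V_GS = 3.37 V and V_DS = V_DD − I_D(R_D+R_S) = 18 − 2.83×0.68 = 16.1 V.
Saturation requires V_DS ≥ V_GS − V_t = 1.77 V; 16.1 ≥ 1.77 ✓.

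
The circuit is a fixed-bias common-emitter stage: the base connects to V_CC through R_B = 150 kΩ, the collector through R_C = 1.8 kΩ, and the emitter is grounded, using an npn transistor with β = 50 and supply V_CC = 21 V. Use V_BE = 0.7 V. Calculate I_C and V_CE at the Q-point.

Base loop: V_CC = I_B·R_B + V_BE, so I_B = (21 − 0.7)/150 kΩ = 0.135 mA.
In the active region I_C = β·I_B = 50 × 0.135 = 6.77 mA.
Collector loop: V_CE = V_CC − I_C·R_C = 21 − 6.77×1.8 = 8.82 V.
Since V_CE = 8.82 V > V_CE(sat) ≈ 0.2 V, the transistor is in the active region as assumed.

I_C ≈ 6.8 mA, V_CE ≈ 8.8 V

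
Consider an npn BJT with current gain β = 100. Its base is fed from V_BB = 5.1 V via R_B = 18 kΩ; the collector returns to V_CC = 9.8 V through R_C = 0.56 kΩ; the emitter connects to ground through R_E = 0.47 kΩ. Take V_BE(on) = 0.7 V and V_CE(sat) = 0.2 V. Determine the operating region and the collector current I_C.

active; I_C ≈ 6.7 mA

Assume active. Base-emitter loop: I_B = (V_BB − V_BE)/(R_B + (β+1)R_E) = (5.1 − 0.7)/(18 + 101×0.47) = 0.0672 mA.
I_C = β·I_B = 100×0.0672 = 6.72 mA.
V_CE = V_CC − I_C·R_C − I_E·R_E = 9.8 − 6.72×0.56 − 6.79×0.47 = 2.85 V > V_CE(sat), so the active-region assumption holds.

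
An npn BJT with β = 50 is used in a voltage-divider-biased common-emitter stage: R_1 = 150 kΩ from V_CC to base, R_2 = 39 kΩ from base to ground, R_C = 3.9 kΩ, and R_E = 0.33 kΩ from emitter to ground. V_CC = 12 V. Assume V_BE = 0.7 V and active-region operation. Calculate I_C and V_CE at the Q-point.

I_C ≈ 1.9 mA, V_CE ≈ 4.1 V

Thevenize the base divider: V_Th = V_CC·R_2/(R_1+R_2) = 12×39/189 = 2.48 V, R_Th = R_1‖R_2 = 31 kΩ.
Base-emitter loop: V_Th = I_B·R_Th + V_BE + (β+1)I_B·R_E, so I_B = (2.48 − 0.7) / (31 + 51×0.33) = 0.0372 mA.
I_C = β·I_B = 50×0.0372 = 1.86 mA, and I_E = (β+1)I_B = 1.9 mA.
V_CE = V_CC − I_C·R_C − I_E·R_E = 12 − 1.86×3.9 − 1.9×0.33 = 4.13 V.
V_CE = 4.13 V > 0.2 V confirms active-region operation.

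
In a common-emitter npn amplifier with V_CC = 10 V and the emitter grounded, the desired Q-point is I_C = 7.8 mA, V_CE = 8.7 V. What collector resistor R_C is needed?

R_C ≈ 0.17 kΩ

Collector loop: V_CC = I_C·R_C + V_CE.
R_C = (V_CC − V_CE)/I_C = (10 − 8.7)/7.8 = 0.167 kΩ.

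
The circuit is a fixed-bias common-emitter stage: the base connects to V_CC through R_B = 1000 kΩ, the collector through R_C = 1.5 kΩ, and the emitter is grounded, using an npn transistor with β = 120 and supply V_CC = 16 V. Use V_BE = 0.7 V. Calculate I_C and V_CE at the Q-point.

I_C ≈ 1.8 mA, V_CE ≈ 13 V

Base loop: V_CC = I_B·R_B + V_BE, so I_B = (16 − 0.7)/1000 kΩ = 0.0153 mA.
In the active region I_C = β·I_B = 120 × 0.0153 = 1.84 mA.
Collector loop: V_CE = V_CC − I_C·R_C = 16 − 1.84×1.5 = 13.2 V.
Since V_CE = 13.2 V > V_CE(sat) ≈ 0.2 V, the transistor is in the active region as assumed.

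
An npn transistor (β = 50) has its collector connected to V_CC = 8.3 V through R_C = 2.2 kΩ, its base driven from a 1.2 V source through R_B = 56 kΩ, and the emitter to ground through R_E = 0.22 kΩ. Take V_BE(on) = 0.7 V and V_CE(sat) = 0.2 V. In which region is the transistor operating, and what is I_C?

Assume active. Base-emitter loop: I_B = (V_BB − V_BE)/(R_B + (β+1)R_E) = (1.2 − 0.7)/(56 + 51×0.22) = 0.00744 mA.
I_C = β·I_B = 50×0.00744 = 0.372 mA.
V_CE = V_CC − I_C·R_C − I_E·R_E = 8.3 − 0.372×2.2 − 0.379×0.22 = 7.4 V > V_CE(sat), so the active-region assumption holds.

active; I_C ≈ 0.37 mA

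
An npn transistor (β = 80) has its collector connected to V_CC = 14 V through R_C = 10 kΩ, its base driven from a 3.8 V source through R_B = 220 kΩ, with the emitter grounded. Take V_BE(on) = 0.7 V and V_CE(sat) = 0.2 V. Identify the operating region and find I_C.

Assume active. Base-emitter loop: I_B = (V_BB − V_BE)/R_B = (3.8 − 0.7)/220 = 0.0141 mA.
I_C = β·I_B = 80×0.0141 = 1.13 mA.
V_CE = V_CC − I_C·R_C = 14 − 1.13×10 = 2.73 V > V_CE(sat), so the active-region assumption holds.

active; I_C ≈ 1.1 mA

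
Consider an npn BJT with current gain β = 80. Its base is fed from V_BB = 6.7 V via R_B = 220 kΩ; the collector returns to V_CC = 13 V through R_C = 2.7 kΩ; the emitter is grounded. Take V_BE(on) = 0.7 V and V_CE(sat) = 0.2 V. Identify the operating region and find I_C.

active; I_C ≈ 2.2 mA

Assume active. Base-emitter loop: I_B = (V_BB − V_BE)/R_B = (6.7 − 0.7)/220 = 0.0273 mA.
I_C = β·I_B = 80×0.0273 = 2.18 mA.
V_CE = V_CC − I_C·R_C = 13 − 2.18×2.7 = 7.11 V > V_CE(sat), so the active-region assumption holds.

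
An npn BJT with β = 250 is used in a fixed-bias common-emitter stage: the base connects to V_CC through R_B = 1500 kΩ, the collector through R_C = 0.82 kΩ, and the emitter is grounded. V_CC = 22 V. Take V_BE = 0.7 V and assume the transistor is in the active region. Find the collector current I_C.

Base loop: V_CC = I_B·R_B + V_BE, so I_B = (22 − 0.7)/1500 kΩ = 0.0142 mA.
In the active region I_C = β·I_B = 250 × 0.0142 = 3.55 mA.
Collector loop: V_CE = V_CC − I_C·R_C = 22 − 3.55×0.82 = 19.1 V.
Since V_CE = 19.1 V > V_CE(sat) ≈ 0.2 V, the transistor is in the active region as assumed.

I_C ≈ 3.6 mA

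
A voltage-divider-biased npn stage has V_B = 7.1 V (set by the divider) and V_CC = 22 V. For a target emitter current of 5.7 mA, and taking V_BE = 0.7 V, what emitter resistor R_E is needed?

R_E ≈ 1.1 kΩ

V_E = V_B − V_BE = 7.1 − 0.7 = 6.4 V.
R_E = V_E / I_E = 6.4 / 5.7 = 1.12 kΩ.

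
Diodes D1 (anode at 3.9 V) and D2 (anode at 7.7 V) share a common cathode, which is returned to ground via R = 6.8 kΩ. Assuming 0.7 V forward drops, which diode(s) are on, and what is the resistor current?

Only D2 conducts; I_R ≈ 1 mA

Assume both conduct. Then node N would need to be at both 3.9−0.7 = 3.2 V and 7.7−0.7 = 7 V, which is impossible.
Assume only D2 conducts: V_N = 7.7 − 0.7 = 7 V, so I_R = 7/6.8 = 1.03 mA.
Check D1: its anode-to-cathode voltage is 3.9 − 7 = -3.1 V < 0.7 V, so it is off. The assumption is consistent.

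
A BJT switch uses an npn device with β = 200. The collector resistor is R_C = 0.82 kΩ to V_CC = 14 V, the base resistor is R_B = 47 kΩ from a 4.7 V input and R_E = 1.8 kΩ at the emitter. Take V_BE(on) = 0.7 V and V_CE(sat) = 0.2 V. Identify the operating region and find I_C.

Assume active. Base-emitter loop: I_B = (V_BB − V_BE)/(R_B + (β+1)R_E) = (4.7 − 0.7)/(47 + 201×1.8) = 0.00978 mA.
I_C = β·I_B = 200×0.00978 = 1.96 mA.
V_CE = V_CC − I_C·R_C − I_E·R_E = 14 − 1.96×0.82 − 1.97×1.8 = 8.86 V > V_CE(sat), so the active-region assumption holds.

active; I_C ≈ 2 mA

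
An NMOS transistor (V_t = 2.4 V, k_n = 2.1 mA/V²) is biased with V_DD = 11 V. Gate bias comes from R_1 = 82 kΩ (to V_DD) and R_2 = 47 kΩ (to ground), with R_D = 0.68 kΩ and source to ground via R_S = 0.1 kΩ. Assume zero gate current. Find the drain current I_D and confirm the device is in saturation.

I_D ≈ 2.1 mA

V_G = V_DD·R_2/(R_1+R_2) = 11×47/129 = 4.01 V.
Assume saturation: I_D = (k_n/2)(V_GS − V_t)² with V_GS = V_G − I_D·R_S = 4.01 − 0.1·I_D.
Substituting gives 0.0105·I_D² − 1.34·I_D + 2.71 = 0, with roots I_D = 2.06 or 125 mA.
The root I_D = 125 mA gives V_GS = -8.53 V ≤ V_t, so take I_D = 2.06 mA.
Then V_GS = 3.8 V and V_DS = V_DD − I_D(R_D+R_S) = 11 − 2.06×0.78 = 9.39 V.
Saturation requires V_DS ≥ V_GS − V_t = 1.4 V; 9.39 ≥ 1.4 ✓.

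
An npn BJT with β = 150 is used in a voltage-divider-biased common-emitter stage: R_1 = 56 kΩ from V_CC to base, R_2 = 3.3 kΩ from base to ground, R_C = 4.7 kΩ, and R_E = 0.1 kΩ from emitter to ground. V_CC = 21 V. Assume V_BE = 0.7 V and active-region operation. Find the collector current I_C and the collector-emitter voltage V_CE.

I_C ≈ 3.9 mA, V_CE ≈ 2.5 V

Thevenize the base divider: V_Th = V_CC·R_2/(R_1+R_2) = 21×3.3/59.3 = 1.17 V, R_Th = R_1‖R_2 = 3.12 kΩ.
Base-emitter loop: V_Th = I_B·R_Th + V_BE + (β+1)I_B·R_E, so I_B = (1.17 − 0.7) / (3.12 + 151×0.1) = 0.0257 mA.
I_C = β·I_B = 150×0.0257 = 3.86 mA, and I_E = (β+1)I_B = 3.88 mA.
V_CE = V_CC − I_C·R_C − I_E·R_E = 21 − 3.86×4.7 − 3.88×0.1 = 2.47 V.
V_CE = 2.47 V > 0.2 V confirms active-region operation.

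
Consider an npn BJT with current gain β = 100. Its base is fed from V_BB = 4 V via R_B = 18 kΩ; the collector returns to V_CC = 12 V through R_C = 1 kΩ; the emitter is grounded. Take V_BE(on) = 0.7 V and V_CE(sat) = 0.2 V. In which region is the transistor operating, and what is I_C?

Assume active: I_B = (4 − 0.7)/18 = 0.183 mA, giving I_C = β·I_B = 18.3 mA.
But then V_CE = 12 − 18.3×1 = -6.33 V < V_CE(sat) = 0.2 V — impossible in the active region.
So the transistor is saturated. With V_CE = 0.2 V, I_C = (V_CC − 0.2)/R_C = 11.8/1 = 11.8 mA.
Check: β·I_B = 18.3 mA > I_C = 11.8 mA, confirming saturation.

saturation; I_C ≈ 12 mA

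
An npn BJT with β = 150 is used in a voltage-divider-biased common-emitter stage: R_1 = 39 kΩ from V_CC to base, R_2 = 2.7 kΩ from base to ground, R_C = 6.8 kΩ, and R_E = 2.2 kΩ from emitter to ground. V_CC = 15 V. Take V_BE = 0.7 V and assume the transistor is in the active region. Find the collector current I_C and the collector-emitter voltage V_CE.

I_C ≈ 0.12 mA, V_CE ≈ 14 V

Thevenize the base divider: V_Th = V_CC·R_2/(R_1+R_2) = 15×2.7/41.7 = 0.971 V, R_Th = R_1‖R_2 = 2.53 kΩ.
Base-emitter loop: V_Th = I_B·R_Th + V_BE + (β+1)I_B·R_E, so I_B = (0.971 − 0.7) / (2.53 + 151×2.2) = 0.00081 mA.
I_C = β·I_B = 150×0.00081 = 0.122 mA, and I_E = (β+1)I_B = 0.122 mA.
V_CE = V_CC − I_C·R_C − I_E·R_E = 15 − 0.122×6.8 − 0.122×2.2 = 13.9 V.
V_CE = 13.9 V > 0.2 V confirms active-region operation.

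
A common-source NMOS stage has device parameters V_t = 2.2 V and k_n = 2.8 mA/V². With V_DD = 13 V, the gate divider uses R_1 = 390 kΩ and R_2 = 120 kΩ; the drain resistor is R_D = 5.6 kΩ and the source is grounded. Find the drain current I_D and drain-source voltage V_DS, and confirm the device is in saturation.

V_G = V_DD·R_2/(R_1+R_2) = 13×120/510 = 3.06 V. With the source grounded, V_GS = V_G = 3.06 V.
Assume saturation: I_D = (k_n/2)(V_GS − V_t)² = (2.8/2)×(3.06 − 2.2)² = 1.4×0.859² = 1.03 mA.
V_DS = V_DD − I_D·R_D = 13 − 1.03×5.6 = 7.22 V.
Saturation requires V_DS ≥ V_GS − V_t = 0.859 V; 7.22 ≥ 0.859 ✓.

I_D ≈ 1 mA, V_DS ≈ 7.2 V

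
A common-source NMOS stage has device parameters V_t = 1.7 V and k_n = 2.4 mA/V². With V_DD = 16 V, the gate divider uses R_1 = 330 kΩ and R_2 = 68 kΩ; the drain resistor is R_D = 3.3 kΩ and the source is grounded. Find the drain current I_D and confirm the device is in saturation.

V_G = V_DD·R_2/(R_1+R_2) = 16×68/398 = 2.73 V. With the source grounded, V_GS = V_G = 2.73 V.
Assume saturation: I_D = (k_n/2)(V_GS − V_t)² = (2.4/2)×(2.73 − 1.7)² = 1.2×1.03² = 1.28 mA.
V_DS = V_DD − I_D·R_D = 16 − 1.28×3.3 = 11.8 V.
Saturation requires V_DS ≥ V_GS − V_t = 1.03 V; 11.8 ≥ 1.03 ✓.

I_D ≈ 1.3 mA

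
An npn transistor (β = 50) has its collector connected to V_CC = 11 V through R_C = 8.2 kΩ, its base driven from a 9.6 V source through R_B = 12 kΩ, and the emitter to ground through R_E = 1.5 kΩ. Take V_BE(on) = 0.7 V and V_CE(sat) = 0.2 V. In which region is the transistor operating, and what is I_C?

Assume active: I_B = (9.6 − 0.7)/(12 + 51×1.5) = 0.101 mA, I_C = β·I_B = 5.03 mA.
Then V_CE = 11 − 5.03×8.2 − 5.13×1.5 = -37.9 V < 0.2 V — the active assumption fails.
Re-solve with V_CE = 0.2 V. KCL at the emitter: V_E/R_E = (V_BB−0.7−V_E)/R_B + (V_CC−0.2−V_E)/R_C, giving V_E = 2.36 V.
I_C = (V_CC − 0.2 − V_E)/R_C = (10.8 − 2.36)/8.2 = 1.03 mA.
Check: I_B = (8.9 − 2.36)/12 = 0.545 mA, and β·I_B = 27.2 mA > I_C, confirming saturation.

saturation; I_C ≈ 1 mA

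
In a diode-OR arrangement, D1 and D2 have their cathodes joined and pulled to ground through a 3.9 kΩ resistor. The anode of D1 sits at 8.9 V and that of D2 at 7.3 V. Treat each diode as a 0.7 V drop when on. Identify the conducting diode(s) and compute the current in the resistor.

Only D1 conducts; I_R ≈ 2.1 mA

Assume both conduct. Then node N would need to be at both 8.9−0.7 = 8.2 V and 7.3−0.7 = 6.6 V, which is impossible.
Assume only D1 conducts: V_N = 8.9 − 0.7 = 8.2 V, so I_R = 8.2/3.9 = 2.1 mA.
Check D2: its anode-to-cathode voltage is 7.3 − 8.2 = -0.9 V < 0.7 V, so it is off. The assumption is consistent.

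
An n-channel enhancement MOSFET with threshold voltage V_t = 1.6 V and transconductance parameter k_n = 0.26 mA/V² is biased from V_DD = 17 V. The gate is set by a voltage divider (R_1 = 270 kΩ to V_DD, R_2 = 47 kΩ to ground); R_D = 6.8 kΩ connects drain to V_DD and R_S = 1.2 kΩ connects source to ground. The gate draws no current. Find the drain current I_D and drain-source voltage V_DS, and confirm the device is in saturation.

V_G = V_DD·R_2/(R_1+R_2) = 17×47/317 = 2.52 V.
Assume saturation: I_D = (k_n/2)(V_GS − V_t)² with V_GS = V_G − I_D·R_S = 2.52 − 1.2·I_D.
Substituting gives 0.187·I_D² − 1.29·I_D + 0.11 = 0, with roots I_D = 0.0867 or 6.79 mA.
The root I_D = 6.79 mA gives V_GS = -5.63 V ≤ V_t, so take I_D = 0.0867 mA.
Then V_GS = 2.42 V and V_DS = V_DD − I_D(R_D+R_S) = 17 − 0.0867×8 = 16.3 V.
Saturation requires V_DS ≥ V_GS − V_t = 0.817 V; 16.3 ≥ 0.817 ✓.

I_D ≈ 0.087 mA, V_DS ≈ 16 V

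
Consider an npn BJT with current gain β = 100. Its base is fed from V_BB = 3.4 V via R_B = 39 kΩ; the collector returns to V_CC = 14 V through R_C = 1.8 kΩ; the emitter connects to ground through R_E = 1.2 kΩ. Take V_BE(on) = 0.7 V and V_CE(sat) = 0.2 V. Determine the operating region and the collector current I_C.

active; I_C ≈ 1.7 mA

Assume active. Base-emitter loop: I_B = (V_BB − V_BE)/(R_B + (β+1)R_E) = (3.4 − 0.7)/(39 + 101×1.2) = 0.0169 mA.
I_C = β·I_B = 100×0.0169 = 1.69 mA.
V_CE = V_CC − I_C·R_C − I_E·R_E = 14 − 1.69×1.8 − 1.7×1.2 = 8.92 V > V_CE(sat), so the active-region assumption holds.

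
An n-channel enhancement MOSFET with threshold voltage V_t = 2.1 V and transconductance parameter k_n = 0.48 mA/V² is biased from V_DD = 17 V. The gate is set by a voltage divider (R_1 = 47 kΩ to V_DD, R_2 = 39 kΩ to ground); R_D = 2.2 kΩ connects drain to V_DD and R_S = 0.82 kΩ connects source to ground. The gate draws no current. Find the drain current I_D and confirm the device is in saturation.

V_G = V_DD·R_2/(R_1+R_2) = 17×39/86 = 7.71 V.
Assume saturation: I_D = (k_n/2)(V_GS − V_t)² with V_GS = V_G − I_D·R_S = 7.71 − 0.82·I_D.
Substituting gives 0.161·I_D² − 3.21·I_D + 7.55 = 0, with roots I_D = 2.73 or 17.1 mA.
The root I_D = 17.1 mA gives V_GS = -6.35 V ≤ V_t, so take I_D = 2.73 mA.
Then V_GS = 5.47 V and V_DS = V_DD − I_D(R_D+R_S) = 17 − 2.73×3.02 = 8.76 V.
Saturation requires V_DS ≥ V_GS − V_t = 3.37 V; 8.76 ≥ 3.37 ✓.

I_D ≈ 2.7 mA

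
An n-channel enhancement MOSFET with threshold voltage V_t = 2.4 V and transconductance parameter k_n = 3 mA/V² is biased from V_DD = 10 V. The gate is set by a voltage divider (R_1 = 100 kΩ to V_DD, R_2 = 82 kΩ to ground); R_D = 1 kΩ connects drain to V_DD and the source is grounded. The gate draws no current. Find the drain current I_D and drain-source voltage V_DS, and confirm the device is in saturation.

V_G = V_DD·R_2/(R_1+R_2) = 10×82/182 = 4.51 V. With the source grounded, V_GS = V_G = 4.51 V.
Assume saturation: I_D = (k_n/2)(V_GS − V_t)² = (3/2)×(4.51 − 2.4)² = 1.5×2.11² = 6.65 mA.
V_DS = V_DD − I_D·R_D = 10 − 6.65×1 = 3.35 V.
Saturation requires V_DS ≥ V_GS − V_t = 2.11 V; 3.35 ≥ 2.11 ✓.

I_D ≈ 6.6 mA, V_DS ≈ 3.4 V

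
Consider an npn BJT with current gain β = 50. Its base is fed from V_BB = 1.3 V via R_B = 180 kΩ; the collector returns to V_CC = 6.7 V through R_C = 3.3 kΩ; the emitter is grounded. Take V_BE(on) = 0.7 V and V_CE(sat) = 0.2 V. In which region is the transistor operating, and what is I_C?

Assume active. Base-emitter loop: I_B = (V_BB − V_BE)/R_B = (1.3 − 0.7)/180 = 0.00333 mA.
I_C = β·I_B = 50×0.00333 = 0.167 mA.
V_CE = V_CC − I_C·R_C = 6.7 − 0.167×3.3 = 6.15 V > V_CE(sat), so the active-region assumption holds.

active; I_C ≈ 0.17 mA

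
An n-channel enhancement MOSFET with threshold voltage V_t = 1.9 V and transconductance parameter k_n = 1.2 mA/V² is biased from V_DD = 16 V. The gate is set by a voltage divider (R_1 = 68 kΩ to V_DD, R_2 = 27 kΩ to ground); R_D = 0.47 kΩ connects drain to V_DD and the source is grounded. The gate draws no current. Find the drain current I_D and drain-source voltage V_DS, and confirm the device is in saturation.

I_D ≈ 4.2 mA, V_DS ≈ 14 V

V_G = V_DD·R_2/(R_1+R_2) = 16×27/95 = 4.55 V. With the source grounded, V_GS = V_G = 4.55 V.
Assume saturation: I_D = (k_n/2)(V_GS − V_t)² = (1.2/2)×(4.55 − 1.9)² = 0.6×2.65² = 4.21 mA.
V_DS = V_DD − I_D·R_D = 16 − 4.21×0.47 = 14 V.
Saturation requires V_DS ≥ V_GS − V_t = 2.65 V; 14 ≥ 2.65 ✓.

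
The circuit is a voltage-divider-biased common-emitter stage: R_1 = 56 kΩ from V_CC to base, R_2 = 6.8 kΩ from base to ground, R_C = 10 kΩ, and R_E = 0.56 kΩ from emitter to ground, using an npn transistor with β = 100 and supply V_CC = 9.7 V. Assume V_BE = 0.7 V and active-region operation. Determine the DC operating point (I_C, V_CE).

I_C ≈ 0.56 mA, V_CE ≈ 3.8 V

Thevenize the base divider: V_Th = V_CC·R_2/(R_1+R_2) = 9.7×6.8/62.8 = 1.05 V, R_Th = R_1‖R_2 = 6.06 kΩ.
Base-emitter loop: V_Th = I_B·R_Th + V_BE + (β+1)I_B·R_E, so I_B = (1.05 − 0.7) / (6.06 + 101×0.56) = 0.00559 mA.
I_C = β·I_B = 100×0.00559 = 0.559 mA, and I_E = (β+1)I_B = 0.565 mA.
V_CE = V_CC − I_C·R_C − I_E·R_E = 9.7 − 0.559×10 − 0.565×0.56 = 3.79 V.
V_CE = 3.79 V > 0.2 V confirms active-region operation.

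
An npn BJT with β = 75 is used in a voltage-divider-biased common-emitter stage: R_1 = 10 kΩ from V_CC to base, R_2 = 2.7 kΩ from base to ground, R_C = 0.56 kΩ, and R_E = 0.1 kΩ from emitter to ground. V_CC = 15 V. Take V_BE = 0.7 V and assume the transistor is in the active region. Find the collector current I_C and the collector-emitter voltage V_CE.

I_C ≈ 19 mA, V_CE ≈ 2.3 V

Thevenize the base divider: V_Th = V_CC·R_2/(R_1+R_2) = 15×2.7/12.7 = 3.19 V, R_Th = R_1‖R_2 = 2.13 kΩ.
Base-emitter loop: V_Th = I_B·R_Th + V_BE + (β+1)I_B·R_E, so I_B = (3.19 − 0.7) / (2.13 + 76×0.1) = 0.256 mA.
I_C = β·I_B = 75×0.256 = 19.2 mA, and I_E = (β+1)I_B = 19.4 mA.
V_CE = V_CC − I_C·R_C − I_E·R_E = 15 − 19.2×0.56 − 19.4×0.1 = 2.31 V.
V_CE = 2.31 V > 0.2 V confirms active-region operation.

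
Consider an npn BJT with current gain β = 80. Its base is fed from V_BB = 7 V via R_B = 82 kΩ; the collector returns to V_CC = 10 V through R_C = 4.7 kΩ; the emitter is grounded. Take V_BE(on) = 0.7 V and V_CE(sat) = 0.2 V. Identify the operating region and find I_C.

saturation; I_C ≈ 2.1 mA

Assume active: I_B = (7 − 0.7)/82 = 0.0768 mA, giving I_C = β·I_B = 6.15 mA.
But then V_CE = 10 − 6.15×4.7 = -18.9 V < V_CE(sat) = 0.2 V — impossible in the active region.
So the transistor is saturated. With V_CE = 0.2 V, I_C = (V_CC − 0.2)/R_C = 9.8/4.7 = 2.09 mA.
Check: β·I_B = 6.15 mA > I_C = 2.09 mA, confirming saturation.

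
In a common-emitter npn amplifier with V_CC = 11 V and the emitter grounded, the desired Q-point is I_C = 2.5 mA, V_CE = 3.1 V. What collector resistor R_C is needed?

Collector loop: V_CC = I_C·R_C + V_CE.
R_C = (V_CC − V_CE)/I_C = (11 − 3.1)/2.5 = 3.16 kΩ.

R_C ≈ 3.2 kΩ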